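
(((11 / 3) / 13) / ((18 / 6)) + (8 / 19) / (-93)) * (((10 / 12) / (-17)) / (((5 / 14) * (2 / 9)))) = -43169 / 781014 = -0.06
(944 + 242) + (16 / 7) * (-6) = 8206 / 7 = 1172.29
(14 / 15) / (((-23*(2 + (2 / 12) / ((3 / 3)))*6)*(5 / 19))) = -0.01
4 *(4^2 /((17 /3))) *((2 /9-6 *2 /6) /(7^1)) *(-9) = 3072 /119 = 25.82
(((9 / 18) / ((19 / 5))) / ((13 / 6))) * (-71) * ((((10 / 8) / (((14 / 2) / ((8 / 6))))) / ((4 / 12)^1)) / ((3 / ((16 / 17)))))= -28400 / 29393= -0.97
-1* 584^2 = -341056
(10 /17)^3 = 1000 /4913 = 0.20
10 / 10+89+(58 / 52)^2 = 61681 / 676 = 91.24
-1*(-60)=60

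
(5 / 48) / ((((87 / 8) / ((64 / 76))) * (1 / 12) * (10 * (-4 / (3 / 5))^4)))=27 / 5510000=0.00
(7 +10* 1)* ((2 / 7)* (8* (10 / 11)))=2720 / 77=35.32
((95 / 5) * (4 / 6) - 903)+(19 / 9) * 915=3124 / 3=1041.33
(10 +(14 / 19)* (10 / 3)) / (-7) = -710 / 399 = -1.78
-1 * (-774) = 774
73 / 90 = 0.81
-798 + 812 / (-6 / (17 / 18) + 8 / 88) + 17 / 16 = -17360925 / 18736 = -926.61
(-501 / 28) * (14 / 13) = -501 / 26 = -19.27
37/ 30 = 1.23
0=0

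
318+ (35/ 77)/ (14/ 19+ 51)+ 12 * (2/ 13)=44961689/ 140569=319.85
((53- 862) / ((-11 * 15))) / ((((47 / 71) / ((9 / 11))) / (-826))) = -142333842 / 28435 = -5005.59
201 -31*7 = -16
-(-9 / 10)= 9 / 10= 0.90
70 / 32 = 2.19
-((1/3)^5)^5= -1/847288609443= -0.00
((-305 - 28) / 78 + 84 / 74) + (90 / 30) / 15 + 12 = 43607 / 4810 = 9.07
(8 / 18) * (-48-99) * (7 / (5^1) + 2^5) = -32732 / 15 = -2182.13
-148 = -148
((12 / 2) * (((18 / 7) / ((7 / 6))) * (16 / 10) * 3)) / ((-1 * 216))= -72 / 245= -0.29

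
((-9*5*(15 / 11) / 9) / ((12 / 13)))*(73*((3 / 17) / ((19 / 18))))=-640575 / 7106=-90.15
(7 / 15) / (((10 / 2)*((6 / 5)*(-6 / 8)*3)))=-14 / 405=-0.03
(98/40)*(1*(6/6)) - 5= -51/20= -2.55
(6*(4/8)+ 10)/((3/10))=130/3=43.33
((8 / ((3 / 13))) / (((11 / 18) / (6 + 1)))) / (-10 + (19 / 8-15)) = -17.55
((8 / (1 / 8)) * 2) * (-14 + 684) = 85760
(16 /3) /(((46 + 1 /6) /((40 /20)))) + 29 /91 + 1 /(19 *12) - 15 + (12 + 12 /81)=-118849937 /51724764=-2.30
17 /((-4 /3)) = -51 /4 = -12.75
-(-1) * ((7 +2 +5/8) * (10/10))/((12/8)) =77/12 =6.42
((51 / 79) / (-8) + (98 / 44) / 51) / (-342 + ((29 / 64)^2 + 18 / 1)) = 6721024 / 58778649897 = 0.00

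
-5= -5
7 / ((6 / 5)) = 35 / 6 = 5.83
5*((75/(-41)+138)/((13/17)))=474555/533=890.35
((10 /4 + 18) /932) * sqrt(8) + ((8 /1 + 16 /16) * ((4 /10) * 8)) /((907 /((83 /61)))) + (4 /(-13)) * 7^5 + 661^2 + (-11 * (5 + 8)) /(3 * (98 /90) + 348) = 41 * sqrt(2) /932 + 743733913718304 /1722606145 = 431749.31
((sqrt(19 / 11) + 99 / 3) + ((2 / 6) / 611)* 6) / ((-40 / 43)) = -173419 / 4888 - 43* sqrt(209) / 440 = -36.89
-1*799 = -799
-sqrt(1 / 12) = -sqrt(3) / 6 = -0.29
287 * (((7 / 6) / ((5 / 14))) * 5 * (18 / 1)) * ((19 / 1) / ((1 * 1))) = 1603182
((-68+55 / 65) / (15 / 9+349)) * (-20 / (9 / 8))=11640 / 3419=3.40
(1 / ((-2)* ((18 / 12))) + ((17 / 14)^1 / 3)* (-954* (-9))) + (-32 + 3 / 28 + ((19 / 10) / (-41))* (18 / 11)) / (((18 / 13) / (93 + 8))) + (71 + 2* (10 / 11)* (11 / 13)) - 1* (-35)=18476614693 / 14774760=1250.55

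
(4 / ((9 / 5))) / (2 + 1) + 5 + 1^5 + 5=317 / 27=11.74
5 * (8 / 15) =8 / 3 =2.67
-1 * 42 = -42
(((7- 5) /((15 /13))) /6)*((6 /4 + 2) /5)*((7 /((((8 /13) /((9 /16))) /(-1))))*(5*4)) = -8281 /320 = -25.88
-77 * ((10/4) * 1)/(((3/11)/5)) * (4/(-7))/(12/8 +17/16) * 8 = 774400/123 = 6295.93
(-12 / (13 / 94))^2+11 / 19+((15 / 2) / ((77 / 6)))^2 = 143352854270 / 19038019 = 7529.82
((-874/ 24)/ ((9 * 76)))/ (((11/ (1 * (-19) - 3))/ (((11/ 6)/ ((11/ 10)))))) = 115/ 648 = 0.18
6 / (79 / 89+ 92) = 534 / 8267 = 0.06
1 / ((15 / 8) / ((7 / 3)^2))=2.90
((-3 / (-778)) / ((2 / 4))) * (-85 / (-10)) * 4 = 102 / 389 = 0.26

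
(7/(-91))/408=-1/5304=-0.00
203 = 203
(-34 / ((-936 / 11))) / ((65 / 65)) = 187 / 468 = 0.40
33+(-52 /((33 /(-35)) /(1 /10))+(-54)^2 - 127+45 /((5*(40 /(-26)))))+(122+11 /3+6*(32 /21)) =4552971 /1540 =2956.47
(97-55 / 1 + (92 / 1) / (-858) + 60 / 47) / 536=108803 / 1350921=0.08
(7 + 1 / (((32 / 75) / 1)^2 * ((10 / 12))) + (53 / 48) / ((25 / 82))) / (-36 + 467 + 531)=0.02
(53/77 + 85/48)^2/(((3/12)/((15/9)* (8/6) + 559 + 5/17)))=887147941619/65313864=13582.84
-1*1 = -1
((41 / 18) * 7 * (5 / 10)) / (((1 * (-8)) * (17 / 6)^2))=-287 / 2312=-0.12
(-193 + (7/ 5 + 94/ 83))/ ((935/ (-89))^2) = -1.73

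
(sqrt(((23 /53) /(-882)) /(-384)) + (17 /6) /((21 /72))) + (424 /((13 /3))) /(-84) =8.55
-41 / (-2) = 41 / 2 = 20.50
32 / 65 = 0.49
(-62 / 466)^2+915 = 49675396 / 54289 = 915.02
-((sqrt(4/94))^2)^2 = -4/2209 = -0.00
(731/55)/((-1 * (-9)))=731/495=1.48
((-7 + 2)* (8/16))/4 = -5/8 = -0.62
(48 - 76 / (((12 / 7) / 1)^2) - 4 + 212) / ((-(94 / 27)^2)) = -671085 / 35344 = -18.99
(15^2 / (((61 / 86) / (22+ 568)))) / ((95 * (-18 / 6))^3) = -10148 / 1255197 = -0.01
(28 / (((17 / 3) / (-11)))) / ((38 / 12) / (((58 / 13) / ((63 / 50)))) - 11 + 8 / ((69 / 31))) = 52826400 / 6328607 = 8.35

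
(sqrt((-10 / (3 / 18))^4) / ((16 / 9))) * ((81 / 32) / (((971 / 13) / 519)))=1106676675 / 31072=35616.53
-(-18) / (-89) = -18 / 89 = -0.20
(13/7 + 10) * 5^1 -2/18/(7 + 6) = 48548/819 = 59.28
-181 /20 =-9.05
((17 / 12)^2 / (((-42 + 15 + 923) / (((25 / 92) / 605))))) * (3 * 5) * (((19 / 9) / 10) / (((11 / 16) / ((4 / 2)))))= 27455 / 2962358784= 0.00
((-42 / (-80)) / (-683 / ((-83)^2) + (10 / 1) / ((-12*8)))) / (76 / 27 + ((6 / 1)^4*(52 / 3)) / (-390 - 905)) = 82027323 / 461616118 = 0.18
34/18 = 1.89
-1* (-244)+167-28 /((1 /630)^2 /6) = -66678789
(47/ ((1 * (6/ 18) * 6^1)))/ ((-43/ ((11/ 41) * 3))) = -1551/ 3526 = -0.44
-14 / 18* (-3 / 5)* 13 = 91 / 15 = 6.07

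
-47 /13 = -3.62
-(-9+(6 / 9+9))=-2 / 3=-0.67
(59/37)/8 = 59/296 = 0.20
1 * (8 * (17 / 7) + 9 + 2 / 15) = 2999 / 105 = 28.56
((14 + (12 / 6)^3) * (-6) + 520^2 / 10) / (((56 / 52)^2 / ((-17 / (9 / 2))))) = -87649.30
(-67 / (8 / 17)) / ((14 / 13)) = -14807 / 112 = -132.21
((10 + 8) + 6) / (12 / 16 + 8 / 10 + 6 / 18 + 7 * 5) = 1440 / 2213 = 0.65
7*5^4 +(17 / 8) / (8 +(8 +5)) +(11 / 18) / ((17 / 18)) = 4375.75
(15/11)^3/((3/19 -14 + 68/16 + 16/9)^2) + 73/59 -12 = -10.72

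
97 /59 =1.64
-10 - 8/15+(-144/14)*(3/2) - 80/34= -50542/1785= -28.31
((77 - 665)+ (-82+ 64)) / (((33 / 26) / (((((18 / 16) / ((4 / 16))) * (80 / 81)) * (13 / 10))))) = -273104 / 99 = -2758.63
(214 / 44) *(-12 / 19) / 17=-642 / 3553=-0.18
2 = 2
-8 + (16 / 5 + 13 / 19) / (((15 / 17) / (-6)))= -16346 / 475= -34.41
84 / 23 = 3.65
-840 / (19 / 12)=-10080 / 19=-530.53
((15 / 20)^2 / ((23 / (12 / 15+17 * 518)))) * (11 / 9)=242187 / 920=263.25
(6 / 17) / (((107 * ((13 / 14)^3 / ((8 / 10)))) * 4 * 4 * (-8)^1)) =-1029 / 39963430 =-0.00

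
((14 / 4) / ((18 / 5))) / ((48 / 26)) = 455 / 864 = 0.53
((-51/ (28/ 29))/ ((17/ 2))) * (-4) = 174/ 7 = 24.86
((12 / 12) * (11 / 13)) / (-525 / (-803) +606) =8833 / 6332859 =0.00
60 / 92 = 15 / 23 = 0.65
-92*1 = -92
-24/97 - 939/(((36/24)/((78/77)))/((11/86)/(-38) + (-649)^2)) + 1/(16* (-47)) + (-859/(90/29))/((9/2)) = -267096195.05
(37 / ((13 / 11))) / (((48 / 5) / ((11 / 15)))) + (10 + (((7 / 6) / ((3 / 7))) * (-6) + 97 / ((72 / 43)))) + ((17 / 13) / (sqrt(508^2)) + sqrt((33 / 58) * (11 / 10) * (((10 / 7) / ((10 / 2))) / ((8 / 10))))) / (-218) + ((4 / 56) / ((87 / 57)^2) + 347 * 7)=126266738463587 / 50852094384- 11 * sqrt(1218) / 177016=2483.02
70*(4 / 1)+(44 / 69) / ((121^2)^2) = 376492143724 / 1344614799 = 280.00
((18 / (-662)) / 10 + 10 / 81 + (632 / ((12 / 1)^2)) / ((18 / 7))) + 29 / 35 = 1993955 / 750708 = 2.66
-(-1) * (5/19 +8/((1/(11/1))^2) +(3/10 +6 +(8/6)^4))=15047167/15390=977.72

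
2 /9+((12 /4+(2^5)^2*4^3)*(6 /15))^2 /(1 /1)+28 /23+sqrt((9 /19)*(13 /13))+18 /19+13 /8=3*sqrt(19) /19+540596896886801 /786600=687257688.06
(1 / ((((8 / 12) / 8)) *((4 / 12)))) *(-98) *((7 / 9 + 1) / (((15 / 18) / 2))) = -75264 / 5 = -15052.80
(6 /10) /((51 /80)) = 16 /17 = 0.94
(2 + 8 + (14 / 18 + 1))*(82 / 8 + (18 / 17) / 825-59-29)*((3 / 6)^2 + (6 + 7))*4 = -4084007909 / 84150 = -48532.48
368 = 368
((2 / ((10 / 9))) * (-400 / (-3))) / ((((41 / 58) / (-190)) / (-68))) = 179846400 / 41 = 4386497.56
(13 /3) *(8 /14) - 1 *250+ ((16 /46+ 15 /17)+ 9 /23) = -2019104 /8211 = -245.90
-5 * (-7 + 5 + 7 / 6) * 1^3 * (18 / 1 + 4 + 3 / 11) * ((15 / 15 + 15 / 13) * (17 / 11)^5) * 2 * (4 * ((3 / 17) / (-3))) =-57295406000 / 69090879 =-829.28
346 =346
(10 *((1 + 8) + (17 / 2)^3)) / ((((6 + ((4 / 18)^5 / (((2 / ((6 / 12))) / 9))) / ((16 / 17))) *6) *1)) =54510975 / 314996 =173.05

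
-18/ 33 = -0.55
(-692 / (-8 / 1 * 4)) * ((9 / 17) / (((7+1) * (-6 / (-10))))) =2595 / 1088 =2.39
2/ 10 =1/ 5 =0.20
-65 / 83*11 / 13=-55 / 83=-0.66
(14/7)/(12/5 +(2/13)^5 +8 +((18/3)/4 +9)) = 7425860/77600557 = 0.10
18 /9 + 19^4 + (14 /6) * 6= 130337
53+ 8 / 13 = 697 / 13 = 53.62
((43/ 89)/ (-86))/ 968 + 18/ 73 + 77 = 971622183/ 12578192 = 77.25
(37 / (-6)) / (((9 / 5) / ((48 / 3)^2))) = -23680 / 27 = -877.04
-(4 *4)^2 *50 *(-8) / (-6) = -51200 / 3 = -17066.67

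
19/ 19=1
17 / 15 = 1.13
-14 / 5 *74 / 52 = -259 / 65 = -3.98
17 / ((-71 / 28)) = -476 / 71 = -6.70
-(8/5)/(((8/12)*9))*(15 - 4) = -44/15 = -2.93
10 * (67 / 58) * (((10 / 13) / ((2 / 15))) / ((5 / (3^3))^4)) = 106819641 / 1885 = 56668.24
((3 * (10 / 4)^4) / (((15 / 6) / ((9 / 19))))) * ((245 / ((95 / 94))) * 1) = 7772625 / 1444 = 5382.70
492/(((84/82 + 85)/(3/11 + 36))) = 8048628/38797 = 207.45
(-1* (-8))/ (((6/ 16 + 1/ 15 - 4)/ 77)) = -10560/ 61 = -173.11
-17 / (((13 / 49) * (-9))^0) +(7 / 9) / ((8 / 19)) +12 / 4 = -875 / 72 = -12.15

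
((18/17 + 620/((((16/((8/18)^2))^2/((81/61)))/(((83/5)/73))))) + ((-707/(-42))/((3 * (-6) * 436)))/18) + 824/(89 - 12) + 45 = 280566472689163/4940547641568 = 56.79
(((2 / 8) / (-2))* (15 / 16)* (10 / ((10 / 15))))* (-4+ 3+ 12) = -19.34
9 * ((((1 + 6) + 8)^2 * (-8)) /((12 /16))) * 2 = -43200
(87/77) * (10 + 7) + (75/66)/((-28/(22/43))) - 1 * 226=-2739031/13244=-206.81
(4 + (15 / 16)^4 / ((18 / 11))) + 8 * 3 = 3731891 / 131072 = 28.47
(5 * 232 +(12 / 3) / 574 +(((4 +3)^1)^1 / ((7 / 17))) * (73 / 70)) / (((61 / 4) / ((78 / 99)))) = 175765252 / 2888655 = 60.85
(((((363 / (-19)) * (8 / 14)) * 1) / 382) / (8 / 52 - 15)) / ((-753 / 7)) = -3146 / 175799647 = -0.00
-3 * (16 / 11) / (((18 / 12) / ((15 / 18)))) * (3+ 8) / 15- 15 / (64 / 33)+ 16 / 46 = -121409 / 13248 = -9.16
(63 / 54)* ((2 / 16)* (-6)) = -7 / 8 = -0.88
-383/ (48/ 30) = -1915/ 8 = -239.38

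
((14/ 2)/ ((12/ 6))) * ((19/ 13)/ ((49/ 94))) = 893/ 91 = 9.81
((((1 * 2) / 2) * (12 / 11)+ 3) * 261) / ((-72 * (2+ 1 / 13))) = -1885 / 264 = -7.14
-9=-9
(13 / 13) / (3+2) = 1 / 5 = 0.20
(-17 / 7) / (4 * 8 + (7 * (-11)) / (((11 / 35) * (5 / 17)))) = 17 / 5607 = 0.00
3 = 3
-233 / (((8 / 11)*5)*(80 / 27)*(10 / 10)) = -69201 / 3200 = -21.63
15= 15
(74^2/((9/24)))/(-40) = -5476/15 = -365.07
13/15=0.87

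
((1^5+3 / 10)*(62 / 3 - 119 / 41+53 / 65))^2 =5516329984 / 9455625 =583.39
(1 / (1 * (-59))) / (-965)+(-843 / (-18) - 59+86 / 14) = -14404513 / 2391270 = -6.02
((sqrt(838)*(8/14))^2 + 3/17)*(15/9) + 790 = 1246.35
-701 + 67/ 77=-53910/ 77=-700.13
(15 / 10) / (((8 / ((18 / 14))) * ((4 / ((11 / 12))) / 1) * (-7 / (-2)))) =99 / 6272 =0.02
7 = 7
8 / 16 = 1 / 2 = 0.50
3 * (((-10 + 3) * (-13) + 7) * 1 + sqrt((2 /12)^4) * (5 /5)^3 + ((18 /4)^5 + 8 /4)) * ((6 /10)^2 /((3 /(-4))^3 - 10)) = -3361494 /16675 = -201.59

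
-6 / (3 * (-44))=1 / 22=0.05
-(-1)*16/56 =2/7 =0.29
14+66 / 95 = 1396 / 95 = 14.69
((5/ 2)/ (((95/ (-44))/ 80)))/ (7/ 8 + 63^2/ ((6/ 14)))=-2816/ 281561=-0.01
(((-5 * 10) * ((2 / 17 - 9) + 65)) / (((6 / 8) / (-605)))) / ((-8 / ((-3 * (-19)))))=-274155750 / 17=-16126808.82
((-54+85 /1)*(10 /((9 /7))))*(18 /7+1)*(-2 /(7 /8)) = -1968.25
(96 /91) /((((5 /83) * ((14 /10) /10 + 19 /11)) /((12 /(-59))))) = -10517760 /5513963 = -1.91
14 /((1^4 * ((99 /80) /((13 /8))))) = 1820 /99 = 18.38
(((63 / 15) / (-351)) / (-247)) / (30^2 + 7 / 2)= 14 / 261102465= 0.00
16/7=2.29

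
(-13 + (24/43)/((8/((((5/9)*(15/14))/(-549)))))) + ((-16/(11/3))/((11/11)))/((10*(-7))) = -235174309/18177390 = -12.94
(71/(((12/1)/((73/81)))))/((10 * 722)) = 5183/7017840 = 0.00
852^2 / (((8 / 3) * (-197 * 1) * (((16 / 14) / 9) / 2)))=-8574741 / 394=-21763.30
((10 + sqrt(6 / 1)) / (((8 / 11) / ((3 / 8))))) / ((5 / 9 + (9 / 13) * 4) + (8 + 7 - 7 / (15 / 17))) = 19305 * sqrt(6) / 389056 + 96525 / 194528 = 0.62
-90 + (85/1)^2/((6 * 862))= -458255/5172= -88.60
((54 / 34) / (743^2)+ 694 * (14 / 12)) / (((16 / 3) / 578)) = 193763955223 / 2208196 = 87747.63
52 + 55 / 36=1927 / 36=53.53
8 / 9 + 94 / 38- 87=-14302 / 171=-83.64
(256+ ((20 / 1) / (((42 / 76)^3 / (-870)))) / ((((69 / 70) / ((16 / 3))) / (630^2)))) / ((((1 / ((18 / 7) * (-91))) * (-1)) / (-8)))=9532451624177664 / 23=414454418442507.13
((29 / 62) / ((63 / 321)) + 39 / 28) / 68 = 9833 / 177072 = 0.06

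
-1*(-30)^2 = -900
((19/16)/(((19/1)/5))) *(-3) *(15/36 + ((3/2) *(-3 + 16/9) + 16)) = -875/64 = -13.67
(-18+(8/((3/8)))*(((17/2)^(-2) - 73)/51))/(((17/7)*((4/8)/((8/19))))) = -80112032/4760697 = -16.83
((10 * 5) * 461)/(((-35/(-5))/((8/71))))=184400/497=371.03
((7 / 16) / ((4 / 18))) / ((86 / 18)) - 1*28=-37961 / 1376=-27.59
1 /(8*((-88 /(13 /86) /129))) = -0.03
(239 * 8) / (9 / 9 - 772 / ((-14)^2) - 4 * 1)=-23422 / 85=-275.55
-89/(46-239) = 89/193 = 0.46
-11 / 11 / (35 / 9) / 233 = -9 / 8155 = -0.00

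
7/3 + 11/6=25/6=4.17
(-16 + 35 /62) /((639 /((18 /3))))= -319 /2201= -0.14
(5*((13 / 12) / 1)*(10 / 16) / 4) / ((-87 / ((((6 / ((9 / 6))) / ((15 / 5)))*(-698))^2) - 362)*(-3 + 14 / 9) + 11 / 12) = 118755975 / 73497666982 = 0.00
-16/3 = -5.33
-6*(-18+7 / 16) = 843 / 8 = 105.38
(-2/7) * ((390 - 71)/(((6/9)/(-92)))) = 88044/7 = 12577.71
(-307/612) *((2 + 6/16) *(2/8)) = -5833/19584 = -0.30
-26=-26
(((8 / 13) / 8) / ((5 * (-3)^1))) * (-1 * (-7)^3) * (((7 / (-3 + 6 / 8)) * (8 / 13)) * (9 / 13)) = 2.33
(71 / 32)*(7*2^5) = 497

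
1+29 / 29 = 2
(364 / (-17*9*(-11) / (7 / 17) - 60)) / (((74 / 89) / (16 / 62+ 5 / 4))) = 10601591 / 64670154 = 0.16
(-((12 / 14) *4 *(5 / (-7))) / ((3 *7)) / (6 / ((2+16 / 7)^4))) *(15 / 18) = 5.46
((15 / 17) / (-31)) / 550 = -0.00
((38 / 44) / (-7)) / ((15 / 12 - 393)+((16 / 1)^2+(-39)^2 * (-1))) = 38 / 510279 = 0.00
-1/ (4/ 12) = -3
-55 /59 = -0.93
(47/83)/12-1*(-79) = 78731/996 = 79.05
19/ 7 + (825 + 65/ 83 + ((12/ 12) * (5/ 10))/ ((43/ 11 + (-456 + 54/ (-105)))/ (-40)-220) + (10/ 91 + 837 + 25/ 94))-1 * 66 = 3650429399483687/ 2281702522554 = 1599.87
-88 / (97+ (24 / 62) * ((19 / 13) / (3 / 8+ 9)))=-886600 / 977883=-0.91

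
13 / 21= 0.62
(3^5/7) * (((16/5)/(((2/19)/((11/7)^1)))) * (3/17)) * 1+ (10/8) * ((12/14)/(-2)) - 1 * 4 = 4799987/16660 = 288.11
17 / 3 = 5.67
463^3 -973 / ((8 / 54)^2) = 1587336235 / 16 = 99208514.69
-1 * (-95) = 95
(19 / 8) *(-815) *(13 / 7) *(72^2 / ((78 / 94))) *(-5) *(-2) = -1572037200 / 7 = -224576742.86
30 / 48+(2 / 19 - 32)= -31.27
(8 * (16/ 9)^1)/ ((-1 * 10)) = -64/ 45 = -1.42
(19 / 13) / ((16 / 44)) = 4.02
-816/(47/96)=-78336/47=-1666.72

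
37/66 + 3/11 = 5/6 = 0.83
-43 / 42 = -1.02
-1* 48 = -48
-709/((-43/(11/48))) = 7799/2064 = 3.78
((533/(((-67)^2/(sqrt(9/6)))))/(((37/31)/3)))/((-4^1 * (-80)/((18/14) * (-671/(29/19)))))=-5687596629 * sqrt(6)/21578802560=-0.65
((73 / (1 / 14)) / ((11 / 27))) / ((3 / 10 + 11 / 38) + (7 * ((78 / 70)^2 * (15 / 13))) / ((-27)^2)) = 495450270 / 119141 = 4158.52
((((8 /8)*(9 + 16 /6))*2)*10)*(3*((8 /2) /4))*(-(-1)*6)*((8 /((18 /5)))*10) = 280000 /3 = 93333.33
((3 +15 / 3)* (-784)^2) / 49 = 100352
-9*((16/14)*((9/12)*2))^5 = -2239488/16807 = -133.25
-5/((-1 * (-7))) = -5/7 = -0.71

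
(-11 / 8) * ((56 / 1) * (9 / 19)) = -693 / 19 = -36.47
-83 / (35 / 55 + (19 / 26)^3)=-16046888 / 198481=-80.85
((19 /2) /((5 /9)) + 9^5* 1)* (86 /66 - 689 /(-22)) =423897711 /220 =1926807.78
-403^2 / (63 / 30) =-77337.62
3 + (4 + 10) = 17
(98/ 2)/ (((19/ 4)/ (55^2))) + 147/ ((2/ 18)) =618037/ 19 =32528.26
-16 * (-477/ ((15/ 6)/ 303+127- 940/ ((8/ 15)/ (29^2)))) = -1156248/ 224543527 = -0.01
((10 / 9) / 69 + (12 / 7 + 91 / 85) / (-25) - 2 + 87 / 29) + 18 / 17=1066934 / 543375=1.96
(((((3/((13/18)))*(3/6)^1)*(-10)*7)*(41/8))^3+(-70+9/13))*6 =-174489108266523/70304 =-2481922910.03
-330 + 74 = -256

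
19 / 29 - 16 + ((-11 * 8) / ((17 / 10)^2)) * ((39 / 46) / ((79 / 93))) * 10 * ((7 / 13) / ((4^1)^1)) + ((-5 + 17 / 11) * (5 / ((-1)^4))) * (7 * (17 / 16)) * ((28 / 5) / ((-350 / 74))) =802776712239 / 8375552350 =95.85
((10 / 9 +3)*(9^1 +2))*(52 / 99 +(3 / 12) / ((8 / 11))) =101861 / 2592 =39.30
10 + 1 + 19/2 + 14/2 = 27.50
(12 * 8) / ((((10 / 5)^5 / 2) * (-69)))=-2 / 23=-0.09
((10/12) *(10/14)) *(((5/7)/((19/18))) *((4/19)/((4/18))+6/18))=9125/17689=0.52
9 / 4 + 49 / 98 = 11 / 4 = 2.75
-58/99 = -0.59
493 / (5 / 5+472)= 493 / 473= 1.04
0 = 0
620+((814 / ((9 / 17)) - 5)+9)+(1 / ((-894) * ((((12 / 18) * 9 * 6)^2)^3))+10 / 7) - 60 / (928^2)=24779918725046709281 / 11456357545156608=2162.98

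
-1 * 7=-7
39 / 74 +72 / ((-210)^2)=47923 / 90650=0.53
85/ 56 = 1.52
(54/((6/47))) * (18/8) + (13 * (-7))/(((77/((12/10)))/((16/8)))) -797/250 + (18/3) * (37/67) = 349720897/368500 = 949.04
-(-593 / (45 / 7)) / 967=4151 / 43515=0.10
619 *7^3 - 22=212295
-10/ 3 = -3.33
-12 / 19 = -0.63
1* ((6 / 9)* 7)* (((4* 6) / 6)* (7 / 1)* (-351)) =-45864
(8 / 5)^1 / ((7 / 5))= 8 / 7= 1.14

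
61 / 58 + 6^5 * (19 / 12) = 714157 / 58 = 12313.05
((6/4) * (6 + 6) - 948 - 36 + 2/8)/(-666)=3863/2664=1.45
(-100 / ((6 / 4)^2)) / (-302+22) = 10 / 63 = 0.16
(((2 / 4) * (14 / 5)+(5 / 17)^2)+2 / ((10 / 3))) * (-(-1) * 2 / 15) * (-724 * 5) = -291048 / 289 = -1007.09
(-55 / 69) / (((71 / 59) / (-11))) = 35695 / 4899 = 7.29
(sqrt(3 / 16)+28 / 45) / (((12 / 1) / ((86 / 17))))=43 * sqrt(3) / 408+602 / 2295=0.44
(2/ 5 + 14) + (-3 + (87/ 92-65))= -24221/ 460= -52.65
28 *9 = 252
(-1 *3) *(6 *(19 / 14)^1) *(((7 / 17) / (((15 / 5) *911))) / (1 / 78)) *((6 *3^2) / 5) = -240084 / 77435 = -3.10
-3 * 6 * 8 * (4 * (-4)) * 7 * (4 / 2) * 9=290304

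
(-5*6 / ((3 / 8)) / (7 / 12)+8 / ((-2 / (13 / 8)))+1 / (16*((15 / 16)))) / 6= -30151 / 1260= -23.93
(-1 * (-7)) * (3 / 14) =3 / 2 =1.50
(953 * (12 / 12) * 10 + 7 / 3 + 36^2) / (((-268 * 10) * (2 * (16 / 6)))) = -6497 / 8576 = -0.76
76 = 76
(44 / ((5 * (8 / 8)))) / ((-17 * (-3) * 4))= 11 / 255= 0.04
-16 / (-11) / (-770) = -8 / 4235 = -0.00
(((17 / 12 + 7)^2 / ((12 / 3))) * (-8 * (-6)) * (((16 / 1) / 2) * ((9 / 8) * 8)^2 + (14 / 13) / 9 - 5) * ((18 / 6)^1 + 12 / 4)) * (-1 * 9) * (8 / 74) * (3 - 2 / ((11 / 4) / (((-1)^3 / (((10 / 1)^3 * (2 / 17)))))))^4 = -717037947516001684349329 / 2750906640625000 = -260655137.08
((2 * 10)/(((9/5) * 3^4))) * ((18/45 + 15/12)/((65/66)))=242/1053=0.23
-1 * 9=-9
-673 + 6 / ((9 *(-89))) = -179693 / 267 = -673.01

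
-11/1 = -11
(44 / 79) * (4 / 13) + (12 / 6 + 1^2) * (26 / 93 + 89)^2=70801691251 / 2960841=23912.70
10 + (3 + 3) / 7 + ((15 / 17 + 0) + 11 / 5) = 8294 / 595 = 13.94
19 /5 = 3.80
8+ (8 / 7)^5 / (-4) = 126264 / 16807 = 7.51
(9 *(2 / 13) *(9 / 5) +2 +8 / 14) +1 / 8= 18887 / 3640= 5.19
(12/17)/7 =0.10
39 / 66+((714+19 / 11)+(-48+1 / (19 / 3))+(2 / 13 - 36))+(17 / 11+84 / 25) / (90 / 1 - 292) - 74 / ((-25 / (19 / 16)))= 34912463439 / 54883400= 636.12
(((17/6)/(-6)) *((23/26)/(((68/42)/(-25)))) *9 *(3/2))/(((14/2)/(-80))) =-25875/26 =-995.19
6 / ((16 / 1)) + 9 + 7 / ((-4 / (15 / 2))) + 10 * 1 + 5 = 45 / 4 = 11.25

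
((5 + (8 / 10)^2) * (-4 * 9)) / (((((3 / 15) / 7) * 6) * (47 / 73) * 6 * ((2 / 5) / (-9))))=13797 / 2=6898.50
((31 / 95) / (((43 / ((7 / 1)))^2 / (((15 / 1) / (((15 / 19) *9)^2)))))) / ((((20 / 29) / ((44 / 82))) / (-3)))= -9206659 / 1535132250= -0.01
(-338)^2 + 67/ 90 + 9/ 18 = 5141036/ 45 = 114245.24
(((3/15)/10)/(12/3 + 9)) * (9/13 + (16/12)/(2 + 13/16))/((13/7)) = 14329/14829750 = 0.00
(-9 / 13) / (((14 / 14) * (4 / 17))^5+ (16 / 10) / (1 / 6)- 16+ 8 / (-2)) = 0.07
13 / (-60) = -0.22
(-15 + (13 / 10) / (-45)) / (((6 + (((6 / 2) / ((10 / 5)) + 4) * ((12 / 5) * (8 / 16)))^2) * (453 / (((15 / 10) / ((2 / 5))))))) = -33815 / 13470408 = -0.00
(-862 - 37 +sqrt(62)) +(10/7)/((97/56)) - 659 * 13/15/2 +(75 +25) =-3153689/2910 +sqrt(62) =-1075.87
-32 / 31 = -1.03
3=3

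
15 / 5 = 3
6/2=3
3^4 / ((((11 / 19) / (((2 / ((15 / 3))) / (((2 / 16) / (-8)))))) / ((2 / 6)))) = -65664 / 55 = -1193.89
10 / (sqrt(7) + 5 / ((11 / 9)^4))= -2401490025 / 212172071 + 1071794405*sqrt(7) / 212172071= 2.05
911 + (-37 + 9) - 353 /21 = 18190 /21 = 866.19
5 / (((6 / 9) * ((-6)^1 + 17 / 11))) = -165 / 98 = -1.68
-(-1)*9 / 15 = 0.60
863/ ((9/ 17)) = 14671/ 9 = 1630.11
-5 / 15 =-0.33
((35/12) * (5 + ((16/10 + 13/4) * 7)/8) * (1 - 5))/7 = -493/32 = -15.41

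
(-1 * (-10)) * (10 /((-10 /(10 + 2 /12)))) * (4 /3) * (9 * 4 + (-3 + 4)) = -45140 /9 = -5015.56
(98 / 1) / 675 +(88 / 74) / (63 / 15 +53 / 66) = 15787526 / 41233725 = 0.38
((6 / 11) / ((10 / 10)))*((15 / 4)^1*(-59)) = -2655 / 22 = -120.68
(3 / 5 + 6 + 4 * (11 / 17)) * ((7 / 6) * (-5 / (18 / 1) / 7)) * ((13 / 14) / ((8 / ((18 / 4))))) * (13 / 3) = -131989 / 137088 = -0.96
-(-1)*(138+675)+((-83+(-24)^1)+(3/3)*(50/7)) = 4992/7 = 713.14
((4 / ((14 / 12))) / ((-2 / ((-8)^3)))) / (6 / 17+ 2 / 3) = 78336 / 91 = 860.84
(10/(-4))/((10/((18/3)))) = -1.50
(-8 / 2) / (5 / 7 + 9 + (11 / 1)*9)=-28 / 761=-0.04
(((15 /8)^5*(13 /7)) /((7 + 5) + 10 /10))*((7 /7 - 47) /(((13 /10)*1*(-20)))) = 17465625 /2981888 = 5.86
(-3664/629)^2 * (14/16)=11746784/395641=29.69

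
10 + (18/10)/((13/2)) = 668/65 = 10.28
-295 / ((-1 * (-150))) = -59 / 30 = -1.97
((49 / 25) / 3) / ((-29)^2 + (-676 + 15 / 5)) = 7 / 1800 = 0.00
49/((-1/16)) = -784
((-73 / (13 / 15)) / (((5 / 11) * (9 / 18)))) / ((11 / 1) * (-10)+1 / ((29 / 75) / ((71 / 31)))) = 4331382 / 1216345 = 3.56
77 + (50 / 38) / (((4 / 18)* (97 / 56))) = 148211 / 1843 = 80.42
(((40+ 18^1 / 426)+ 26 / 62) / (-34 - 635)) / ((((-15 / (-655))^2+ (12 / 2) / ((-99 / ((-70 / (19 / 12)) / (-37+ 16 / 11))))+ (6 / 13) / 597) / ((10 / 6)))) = 1.36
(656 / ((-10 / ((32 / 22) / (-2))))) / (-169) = -2624 / 9295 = -0.28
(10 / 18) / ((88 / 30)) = 25 / 132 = 0.19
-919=-919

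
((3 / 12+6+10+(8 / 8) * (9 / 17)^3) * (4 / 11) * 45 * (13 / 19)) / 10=37704537 / 2053634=18.36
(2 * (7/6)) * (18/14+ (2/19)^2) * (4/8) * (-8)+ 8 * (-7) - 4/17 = -1258184/18411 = -68.34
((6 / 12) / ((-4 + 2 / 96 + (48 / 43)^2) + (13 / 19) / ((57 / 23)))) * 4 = -21359648 / 26240357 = -0.81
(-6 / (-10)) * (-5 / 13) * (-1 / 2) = 3 / 26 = 0.12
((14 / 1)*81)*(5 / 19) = 298.42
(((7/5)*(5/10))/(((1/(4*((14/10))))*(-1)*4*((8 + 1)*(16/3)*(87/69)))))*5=-0.08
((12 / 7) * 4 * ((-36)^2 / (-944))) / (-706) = 1944 / 145789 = 0.01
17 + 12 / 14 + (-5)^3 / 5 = -50 / 7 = -7.14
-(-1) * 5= 5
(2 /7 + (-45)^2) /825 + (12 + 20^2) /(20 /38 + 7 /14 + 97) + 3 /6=12318293 /1720950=7.16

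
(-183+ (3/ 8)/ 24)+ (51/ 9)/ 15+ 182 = -1747/ 2880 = -0.61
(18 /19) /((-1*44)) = -0.02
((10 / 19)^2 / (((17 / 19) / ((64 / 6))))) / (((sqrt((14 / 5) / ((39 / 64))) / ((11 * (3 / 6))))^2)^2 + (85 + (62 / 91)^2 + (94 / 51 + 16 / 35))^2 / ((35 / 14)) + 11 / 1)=20481722481620400000 / 19177358870239068690187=0.00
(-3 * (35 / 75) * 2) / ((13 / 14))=-196 / 65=-3.02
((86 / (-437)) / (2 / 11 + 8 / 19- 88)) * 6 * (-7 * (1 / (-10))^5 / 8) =9933 / 84023600000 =0.00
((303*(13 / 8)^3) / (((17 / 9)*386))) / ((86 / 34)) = 5991219 / 8498176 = 0.71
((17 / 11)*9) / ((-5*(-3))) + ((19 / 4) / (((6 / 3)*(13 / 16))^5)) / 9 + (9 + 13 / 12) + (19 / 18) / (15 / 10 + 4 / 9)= 59695217303 / 5146120980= 11.60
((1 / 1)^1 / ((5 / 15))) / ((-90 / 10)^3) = -1 / 243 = -0.00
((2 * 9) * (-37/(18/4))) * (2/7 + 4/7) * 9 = -7992/7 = -1141.71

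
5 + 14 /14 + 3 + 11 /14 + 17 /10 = 402 /35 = 11.49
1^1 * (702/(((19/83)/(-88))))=-5127408/19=-269863.58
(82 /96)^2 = 1681 /2304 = 0.73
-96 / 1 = -96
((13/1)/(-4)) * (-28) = 91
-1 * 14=-14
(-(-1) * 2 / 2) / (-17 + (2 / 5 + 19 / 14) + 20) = 70 / 333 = 0.21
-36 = -36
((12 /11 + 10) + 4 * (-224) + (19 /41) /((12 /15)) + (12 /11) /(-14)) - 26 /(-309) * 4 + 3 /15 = -17244556433 /19510260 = -883.87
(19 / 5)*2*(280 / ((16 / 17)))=2261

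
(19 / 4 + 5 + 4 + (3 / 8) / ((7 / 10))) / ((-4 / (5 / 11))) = -125 / 77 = -1.62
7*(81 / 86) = 567 / 86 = 6.59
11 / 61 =0.18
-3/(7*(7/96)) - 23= -28.88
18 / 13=1.38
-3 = -3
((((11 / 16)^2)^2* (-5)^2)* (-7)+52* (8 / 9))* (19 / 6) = 79864619 / 3538944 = 22.57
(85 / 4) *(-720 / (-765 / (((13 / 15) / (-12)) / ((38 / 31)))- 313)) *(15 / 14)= -46244250 / 35745227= -1.29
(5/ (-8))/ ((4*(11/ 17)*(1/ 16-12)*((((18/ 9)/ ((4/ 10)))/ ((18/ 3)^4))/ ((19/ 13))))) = 209304/ 27313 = 7.66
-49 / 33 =-1.48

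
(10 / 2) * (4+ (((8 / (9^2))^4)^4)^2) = 235803691554771663430417457228250769454376803167204789901690900 / 11790184577738583171520872861412518665678211592275841109096961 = 20.00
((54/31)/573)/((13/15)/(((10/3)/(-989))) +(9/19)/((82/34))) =-701100/59257089713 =-0.00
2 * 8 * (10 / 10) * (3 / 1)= 48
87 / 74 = 1.18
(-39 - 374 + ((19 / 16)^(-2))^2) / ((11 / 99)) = -483813333 / 130321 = -3712.47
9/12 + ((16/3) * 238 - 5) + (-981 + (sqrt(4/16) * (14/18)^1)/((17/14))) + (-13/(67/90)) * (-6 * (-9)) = -27004475/41004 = -658.58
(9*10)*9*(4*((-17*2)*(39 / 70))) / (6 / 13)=-930852 / 7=-132978.86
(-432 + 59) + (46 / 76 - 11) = -14569 / 38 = -383.39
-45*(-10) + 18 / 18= 451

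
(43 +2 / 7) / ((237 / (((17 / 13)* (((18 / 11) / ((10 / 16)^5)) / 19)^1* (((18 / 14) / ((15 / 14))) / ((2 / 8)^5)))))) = 6222199652352 / 23476578125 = 265.04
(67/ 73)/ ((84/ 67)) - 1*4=-20039/ 6132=-3.27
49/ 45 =1.09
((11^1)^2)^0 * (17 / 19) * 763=12971 / 19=682.68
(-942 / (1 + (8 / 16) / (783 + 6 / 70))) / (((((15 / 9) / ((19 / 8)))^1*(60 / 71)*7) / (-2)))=4353616908 / 9598925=453.55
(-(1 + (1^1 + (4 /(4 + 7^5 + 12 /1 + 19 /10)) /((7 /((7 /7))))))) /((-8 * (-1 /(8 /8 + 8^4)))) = -1024.27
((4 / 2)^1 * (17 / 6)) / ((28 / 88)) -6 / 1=248 / 21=11.81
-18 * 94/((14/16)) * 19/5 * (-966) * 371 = 13167306432/5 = 2633461286.40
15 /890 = 3 /178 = 0.02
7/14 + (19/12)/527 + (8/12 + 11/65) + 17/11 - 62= -267300841/4521660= -59.12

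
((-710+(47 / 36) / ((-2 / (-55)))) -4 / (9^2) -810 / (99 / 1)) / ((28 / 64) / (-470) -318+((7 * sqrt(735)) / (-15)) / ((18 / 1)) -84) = 41462469142267980 / 24427972910299937 -168462378405440 * sqrt(15) / 219851756192699433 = 1.69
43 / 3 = 14.33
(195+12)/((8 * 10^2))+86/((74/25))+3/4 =889859/29600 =30.06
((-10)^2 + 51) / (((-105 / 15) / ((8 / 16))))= -151 / 14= -10.79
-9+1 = -8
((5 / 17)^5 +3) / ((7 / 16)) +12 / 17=75218900 / 9938999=7.57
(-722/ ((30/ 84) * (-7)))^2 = 2085136/ 25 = 83405.44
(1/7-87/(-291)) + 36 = 24744/679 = 36.44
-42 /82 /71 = -21 /2911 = -0.01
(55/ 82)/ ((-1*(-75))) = 11/ 1230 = 0.01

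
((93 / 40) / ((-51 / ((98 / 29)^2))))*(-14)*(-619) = -322509523 / 71485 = -4511.57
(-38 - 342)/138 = -190/69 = -2.75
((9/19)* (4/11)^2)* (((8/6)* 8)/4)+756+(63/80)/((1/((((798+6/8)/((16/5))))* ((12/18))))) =1044326541/1177088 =887.21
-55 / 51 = -1.08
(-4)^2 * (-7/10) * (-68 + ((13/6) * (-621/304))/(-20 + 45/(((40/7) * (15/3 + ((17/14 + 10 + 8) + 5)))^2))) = 19300398960892/25424659145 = 759.12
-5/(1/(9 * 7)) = -315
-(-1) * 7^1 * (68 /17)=28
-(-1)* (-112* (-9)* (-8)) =-8064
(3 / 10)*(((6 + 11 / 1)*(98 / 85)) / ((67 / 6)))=882 / 1675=0.53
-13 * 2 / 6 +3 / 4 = -43 / 12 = -3.58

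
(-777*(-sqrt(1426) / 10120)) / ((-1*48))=-259*sqrt(1426) / 161920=-0.06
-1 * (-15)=15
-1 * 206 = -206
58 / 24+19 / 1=257 / 12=21.42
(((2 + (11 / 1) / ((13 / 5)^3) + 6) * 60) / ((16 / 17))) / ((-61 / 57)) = -275452785 / 536068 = -513.84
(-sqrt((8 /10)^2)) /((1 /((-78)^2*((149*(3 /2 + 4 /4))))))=-1813032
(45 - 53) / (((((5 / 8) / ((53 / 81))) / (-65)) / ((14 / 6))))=308672 / 243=1270.26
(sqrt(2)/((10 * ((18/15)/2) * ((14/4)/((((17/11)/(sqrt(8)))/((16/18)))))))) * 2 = 51/616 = 0.08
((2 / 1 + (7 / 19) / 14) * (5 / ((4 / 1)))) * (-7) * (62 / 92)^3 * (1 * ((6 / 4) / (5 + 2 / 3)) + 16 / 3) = -30.38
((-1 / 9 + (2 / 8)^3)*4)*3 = -1.15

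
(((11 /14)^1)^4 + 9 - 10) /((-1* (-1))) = -23775 /38416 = -0.62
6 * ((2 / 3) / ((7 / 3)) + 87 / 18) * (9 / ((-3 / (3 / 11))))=-1935 / 77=-25.13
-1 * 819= -819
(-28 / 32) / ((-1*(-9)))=-7 / 72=-0.10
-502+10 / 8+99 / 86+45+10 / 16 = -156167 / 344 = -453.97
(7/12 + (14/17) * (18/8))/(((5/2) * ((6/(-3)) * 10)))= -497/10200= -0.05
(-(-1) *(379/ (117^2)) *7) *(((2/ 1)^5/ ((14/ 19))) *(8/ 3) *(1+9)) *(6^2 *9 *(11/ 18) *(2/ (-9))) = -405560320/ 41067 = -9875.58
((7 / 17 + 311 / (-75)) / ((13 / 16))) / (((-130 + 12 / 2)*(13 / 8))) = 0.02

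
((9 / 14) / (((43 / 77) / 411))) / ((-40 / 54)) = -1098603 / 1720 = -638.72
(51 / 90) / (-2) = -17 / 60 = -0.28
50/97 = 0.52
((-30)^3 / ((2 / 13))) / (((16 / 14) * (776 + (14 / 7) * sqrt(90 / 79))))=-2353498875 / 11892886 + 921375 * sqrt(790) / 47571544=-197.35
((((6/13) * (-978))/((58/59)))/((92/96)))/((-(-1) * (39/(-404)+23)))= -1678435776/80232763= -20.92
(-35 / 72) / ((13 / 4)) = -35 / 234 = -0.15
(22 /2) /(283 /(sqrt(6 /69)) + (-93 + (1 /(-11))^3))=0.01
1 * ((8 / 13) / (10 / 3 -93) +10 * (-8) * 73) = -20422504 / 3497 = -5840.01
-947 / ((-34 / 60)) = 28410 / 17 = 1671.18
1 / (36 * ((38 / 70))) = 0.05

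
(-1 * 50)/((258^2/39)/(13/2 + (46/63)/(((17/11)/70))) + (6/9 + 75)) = -23612550/56102243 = -0.42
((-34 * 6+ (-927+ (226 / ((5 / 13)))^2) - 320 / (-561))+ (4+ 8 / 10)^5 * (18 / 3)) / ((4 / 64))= 10082055496144 / 1753125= 5750905.10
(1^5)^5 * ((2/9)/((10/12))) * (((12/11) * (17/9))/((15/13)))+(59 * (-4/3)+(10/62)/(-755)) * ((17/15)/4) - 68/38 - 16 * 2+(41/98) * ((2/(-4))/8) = -57601113008363/1035463413600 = -55.63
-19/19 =-1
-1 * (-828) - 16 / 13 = 10748 / 13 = 826.77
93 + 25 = 118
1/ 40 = 0.02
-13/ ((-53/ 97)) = 1261/ 53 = 23.79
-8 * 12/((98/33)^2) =-26136/2401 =-10.89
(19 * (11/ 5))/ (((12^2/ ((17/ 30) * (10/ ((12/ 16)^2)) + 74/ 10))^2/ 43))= 50011585547/ 1889568000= 26.47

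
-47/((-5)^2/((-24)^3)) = 649728/25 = 25989.12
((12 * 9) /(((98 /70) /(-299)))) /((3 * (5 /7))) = -10764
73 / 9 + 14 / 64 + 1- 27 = -5089 / 288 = -17.67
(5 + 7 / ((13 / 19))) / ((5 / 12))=2376 / 65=36.55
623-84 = 539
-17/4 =-4.25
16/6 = 8/3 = 2.67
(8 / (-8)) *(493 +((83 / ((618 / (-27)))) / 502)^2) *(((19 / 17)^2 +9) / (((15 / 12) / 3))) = -12126.78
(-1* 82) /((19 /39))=-3198 /19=-168.32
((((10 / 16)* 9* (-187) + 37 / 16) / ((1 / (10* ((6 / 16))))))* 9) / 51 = -755685 / 1088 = -694.56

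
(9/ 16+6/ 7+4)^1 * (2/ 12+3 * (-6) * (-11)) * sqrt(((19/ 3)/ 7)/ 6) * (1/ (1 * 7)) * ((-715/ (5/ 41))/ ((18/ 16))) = -4231461949 * sqrt(266)/ 222264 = -310500.38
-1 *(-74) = 74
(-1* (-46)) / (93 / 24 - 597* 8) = -368 / 38177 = -0.01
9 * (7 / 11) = 63 / 11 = 5.73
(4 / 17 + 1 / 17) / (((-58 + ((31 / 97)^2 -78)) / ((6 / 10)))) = -9409 / 7245757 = -0.00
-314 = -314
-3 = -3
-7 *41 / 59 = -287 / 59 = -4.86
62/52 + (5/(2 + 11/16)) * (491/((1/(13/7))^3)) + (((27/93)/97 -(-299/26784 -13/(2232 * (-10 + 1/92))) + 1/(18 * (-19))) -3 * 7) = 5831.32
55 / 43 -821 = -819.72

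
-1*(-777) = 777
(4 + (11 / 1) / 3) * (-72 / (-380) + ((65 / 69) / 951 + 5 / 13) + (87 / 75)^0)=127643611 / 10570365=12.08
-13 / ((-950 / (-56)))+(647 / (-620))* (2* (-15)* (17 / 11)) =15425327 / 323950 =47.62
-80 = -80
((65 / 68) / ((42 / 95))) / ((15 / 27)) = 3705 / 952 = 3.89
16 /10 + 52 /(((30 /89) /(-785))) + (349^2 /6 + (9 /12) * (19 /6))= -12095423 /120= -100795.19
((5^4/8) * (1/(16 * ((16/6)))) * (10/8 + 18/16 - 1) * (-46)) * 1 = -474375/4096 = -115.81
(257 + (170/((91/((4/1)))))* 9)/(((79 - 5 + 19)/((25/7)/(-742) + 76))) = 298640347/1127098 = 264.96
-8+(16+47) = 55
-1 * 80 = -80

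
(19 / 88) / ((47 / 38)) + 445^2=409516061 / 2068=198025.17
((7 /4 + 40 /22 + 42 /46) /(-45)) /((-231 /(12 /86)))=907 /15078294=0.00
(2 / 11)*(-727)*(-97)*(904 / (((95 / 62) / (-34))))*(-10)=537533052032 / 209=2571928478.62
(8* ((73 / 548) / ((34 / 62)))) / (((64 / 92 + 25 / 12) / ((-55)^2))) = 3778757400 / 1786343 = 2115.36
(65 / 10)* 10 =65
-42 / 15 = -14 / 5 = -2.80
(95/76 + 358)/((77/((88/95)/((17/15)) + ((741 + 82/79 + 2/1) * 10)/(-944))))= -122265784161/3709559392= -32.96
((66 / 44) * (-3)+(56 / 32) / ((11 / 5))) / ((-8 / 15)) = 2445 / 352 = 6.95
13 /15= 0.87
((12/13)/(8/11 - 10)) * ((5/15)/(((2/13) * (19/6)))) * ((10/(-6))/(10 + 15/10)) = 220/22287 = 0.01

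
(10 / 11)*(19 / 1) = 190 / 11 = 17.27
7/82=0.09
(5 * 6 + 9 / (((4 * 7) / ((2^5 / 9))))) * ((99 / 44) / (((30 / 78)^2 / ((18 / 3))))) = 497367 / 175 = 2842.10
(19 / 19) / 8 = 1 / 8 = 0.12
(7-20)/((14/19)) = -247/14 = -17.64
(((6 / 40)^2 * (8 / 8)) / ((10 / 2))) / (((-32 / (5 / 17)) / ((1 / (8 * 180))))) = -0.00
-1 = -1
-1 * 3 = -3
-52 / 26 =-2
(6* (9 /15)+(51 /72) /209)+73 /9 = 881399 /75240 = 11.71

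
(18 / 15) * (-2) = -12 / 5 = -2.40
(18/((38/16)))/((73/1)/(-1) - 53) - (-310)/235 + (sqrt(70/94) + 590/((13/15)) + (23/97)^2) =sqrt(1645)/47 + 521524205067/764603567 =682.95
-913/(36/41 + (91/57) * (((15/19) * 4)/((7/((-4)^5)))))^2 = -200010545713/118872007288336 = -0.00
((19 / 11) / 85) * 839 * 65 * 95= 105278.80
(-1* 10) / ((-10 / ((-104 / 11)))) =-104 / 11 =-9.45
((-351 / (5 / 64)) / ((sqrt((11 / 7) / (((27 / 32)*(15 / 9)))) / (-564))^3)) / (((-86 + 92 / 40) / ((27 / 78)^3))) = -7724611852020*sqrt(770) / 633919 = -338133546.76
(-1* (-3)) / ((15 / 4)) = 4 / 5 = 0.80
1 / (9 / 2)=2 / 9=0.22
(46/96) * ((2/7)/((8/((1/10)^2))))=23/134400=0.00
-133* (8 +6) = -1862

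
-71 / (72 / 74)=-2627 / 36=-72.97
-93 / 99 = -31 / 33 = -0.94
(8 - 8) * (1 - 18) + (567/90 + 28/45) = 623/90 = 6.92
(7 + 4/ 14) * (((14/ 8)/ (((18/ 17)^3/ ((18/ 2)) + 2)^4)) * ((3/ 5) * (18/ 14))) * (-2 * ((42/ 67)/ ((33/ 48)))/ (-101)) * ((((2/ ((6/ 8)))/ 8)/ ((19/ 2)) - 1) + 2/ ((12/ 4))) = -13638603951311475249/ 5319156429377301359915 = -0.00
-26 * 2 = -52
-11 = -11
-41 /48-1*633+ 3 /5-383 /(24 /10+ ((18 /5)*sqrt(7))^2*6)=-57765953 /91120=-633.95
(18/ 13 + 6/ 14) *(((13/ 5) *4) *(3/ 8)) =7.07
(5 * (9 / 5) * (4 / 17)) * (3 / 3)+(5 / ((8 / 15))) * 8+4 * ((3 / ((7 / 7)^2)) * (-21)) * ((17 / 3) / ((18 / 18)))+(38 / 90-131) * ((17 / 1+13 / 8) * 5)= -4134347 / 306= -13510.94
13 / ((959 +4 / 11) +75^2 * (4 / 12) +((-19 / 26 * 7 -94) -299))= 3718 / 696767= 0.01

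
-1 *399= -399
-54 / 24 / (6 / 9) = -27 / 8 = -3.38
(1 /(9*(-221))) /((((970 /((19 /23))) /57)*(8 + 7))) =-0.00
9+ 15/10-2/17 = 353/34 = 10.38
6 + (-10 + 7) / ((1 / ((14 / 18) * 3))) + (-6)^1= -7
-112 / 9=-12.44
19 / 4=4.75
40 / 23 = 1.74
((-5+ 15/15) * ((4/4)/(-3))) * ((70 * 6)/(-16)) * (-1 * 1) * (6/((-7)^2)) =4.29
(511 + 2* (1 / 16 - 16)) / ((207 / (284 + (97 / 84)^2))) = 7717028729 / 11684736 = 660.44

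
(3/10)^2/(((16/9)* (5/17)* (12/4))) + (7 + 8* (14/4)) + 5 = 40.06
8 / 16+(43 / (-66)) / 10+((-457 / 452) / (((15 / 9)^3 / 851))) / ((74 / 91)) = -850620841 / 3729000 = -228.11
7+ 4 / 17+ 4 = 191 / 17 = 11.24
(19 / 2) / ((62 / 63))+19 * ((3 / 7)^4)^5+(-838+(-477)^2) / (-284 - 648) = -134619925760174304407093 / 576339539467651483223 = -233.58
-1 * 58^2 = -3364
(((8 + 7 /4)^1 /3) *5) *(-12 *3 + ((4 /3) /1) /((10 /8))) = -1703 /3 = -567.67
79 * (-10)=-790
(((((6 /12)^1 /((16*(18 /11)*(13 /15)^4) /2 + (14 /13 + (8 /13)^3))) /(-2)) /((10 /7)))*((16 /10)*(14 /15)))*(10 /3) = -8458450 /84432323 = -0.10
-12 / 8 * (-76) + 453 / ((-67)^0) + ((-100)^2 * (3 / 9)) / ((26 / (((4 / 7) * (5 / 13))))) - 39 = 1973872 / 3549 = 556.18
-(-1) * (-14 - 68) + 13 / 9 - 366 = -4019 / 9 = -446.56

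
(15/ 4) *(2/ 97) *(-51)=-765/ 194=-3.94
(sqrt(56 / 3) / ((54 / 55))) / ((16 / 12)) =55 * sqrt(42) / 108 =3.30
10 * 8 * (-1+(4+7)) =800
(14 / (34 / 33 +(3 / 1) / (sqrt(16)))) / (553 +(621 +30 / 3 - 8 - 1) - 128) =616 / 82015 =0.01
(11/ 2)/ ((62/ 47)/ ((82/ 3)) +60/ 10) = 21197/ 23310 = 0.91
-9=-9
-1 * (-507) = 507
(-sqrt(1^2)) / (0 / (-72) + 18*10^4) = -1 / 180000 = -0.00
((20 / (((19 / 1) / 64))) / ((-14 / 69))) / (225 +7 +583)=-8832 / 21679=-0.41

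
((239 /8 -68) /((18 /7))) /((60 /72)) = -427 /24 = -17.79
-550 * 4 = -2200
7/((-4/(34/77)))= -17/22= -0.77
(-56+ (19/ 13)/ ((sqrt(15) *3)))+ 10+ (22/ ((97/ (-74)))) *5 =-12602/ 97+ 19 *sqrt(15)/ 585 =-129.79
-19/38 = -1/2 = -0.50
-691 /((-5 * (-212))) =-691 /1060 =-0.65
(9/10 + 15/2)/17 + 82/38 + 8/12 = 3.32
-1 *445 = -445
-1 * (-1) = 1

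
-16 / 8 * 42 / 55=-84 / 55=-1.53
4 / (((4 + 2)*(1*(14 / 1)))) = 1 / 21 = 0.05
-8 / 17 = -0.47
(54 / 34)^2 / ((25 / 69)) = 50301 / 7225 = 6.96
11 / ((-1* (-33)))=1 / 3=0.33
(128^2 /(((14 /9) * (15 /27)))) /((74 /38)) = 12607488 /1295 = 9735.51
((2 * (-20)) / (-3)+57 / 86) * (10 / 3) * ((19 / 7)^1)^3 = 123839245 / 132741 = 932.94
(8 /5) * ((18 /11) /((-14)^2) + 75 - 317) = -1043468 /2695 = -387.19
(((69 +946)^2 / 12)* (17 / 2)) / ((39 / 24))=17513825 / 39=449072.44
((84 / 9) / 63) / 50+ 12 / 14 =4064 / 4725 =0.86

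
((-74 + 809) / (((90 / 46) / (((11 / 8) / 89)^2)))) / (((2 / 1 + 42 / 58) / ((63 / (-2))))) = -83047503 / 80097152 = -1.04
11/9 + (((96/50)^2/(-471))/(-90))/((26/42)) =70167439/57403125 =1.22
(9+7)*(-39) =-624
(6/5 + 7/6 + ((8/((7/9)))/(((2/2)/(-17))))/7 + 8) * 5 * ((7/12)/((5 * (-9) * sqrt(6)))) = 21481 * sqrt(6)/136080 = 0.39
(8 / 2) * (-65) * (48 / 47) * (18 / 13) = -17280 / 47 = -367.66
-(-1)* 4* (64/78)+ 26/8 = 1019/156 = 6.53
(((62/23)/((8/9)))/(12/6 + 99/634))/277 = 88443/17418314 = 0.01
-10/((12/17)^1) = -85/6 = -14.17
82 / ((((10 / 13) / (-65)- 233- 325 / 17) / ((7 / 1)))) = -824551 / 362184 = -2.28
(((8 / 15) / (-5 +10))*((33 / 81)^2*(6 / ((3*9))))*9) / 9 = 0.00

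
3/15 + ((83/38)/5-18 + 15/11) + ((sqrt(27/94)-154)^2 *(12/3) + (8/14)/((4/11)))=65220304159/687610-1848 *sqrt(282)/47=94190.44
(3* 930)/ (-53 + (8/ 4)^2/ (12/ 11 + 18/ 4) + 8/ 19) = -1304046/ 24241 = -53.80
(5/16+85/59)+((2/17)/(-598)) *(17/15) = 7421731/4233840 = 1.75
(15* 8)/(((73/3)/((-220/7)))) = -154.99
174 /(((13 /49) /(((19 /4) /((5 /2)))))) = 80997 /65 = 1246.11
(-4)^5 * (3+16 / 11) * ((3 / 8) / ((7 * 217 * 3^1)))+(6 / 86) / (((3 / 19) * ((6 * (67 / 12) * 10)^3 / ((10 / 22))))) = -41384988211 / 110252196725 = -0.38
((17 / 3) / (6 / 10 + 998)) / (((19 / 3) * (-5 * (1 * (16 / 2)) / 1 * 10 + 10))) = -17 / 7399626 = -0.00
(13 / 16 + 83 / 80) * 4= 37 / 5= 7.40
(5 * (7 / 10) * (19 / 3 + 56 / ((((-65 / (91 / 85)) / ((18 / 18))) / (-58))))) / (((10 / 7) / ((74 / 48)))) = 138301079 / 612000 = 225.98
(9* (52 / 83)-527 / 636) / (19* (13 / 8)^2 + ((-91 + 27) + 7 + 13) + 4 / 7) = 28437584 / 39868137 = 0.71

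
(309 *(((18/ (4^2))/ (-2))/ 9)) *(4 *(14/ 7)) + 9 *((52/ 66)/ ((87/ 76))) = -94619/ 638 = -148.31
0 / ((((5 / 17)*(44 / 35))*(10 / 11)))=0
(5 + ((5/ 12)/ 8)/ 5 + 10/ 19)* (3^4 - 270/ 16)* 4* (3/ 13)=272673/ 832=327.73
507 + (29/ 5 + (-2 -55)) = 455.80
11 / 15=0.73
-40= -40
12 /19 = 0.63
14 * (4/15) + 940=14156/15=943.73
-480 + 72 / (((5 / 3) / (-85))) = -4152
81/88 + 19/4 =499/88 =5.67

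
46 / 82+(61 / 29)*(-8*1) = -16.27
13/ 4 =3.25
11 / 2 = 5.50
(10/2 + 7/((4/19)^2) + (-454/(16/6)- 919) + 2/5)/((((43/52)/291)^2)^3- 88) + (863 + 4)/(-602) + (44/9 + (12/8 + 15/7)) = 252046057038295181615912748076913/14310001432791556396954050868335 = 17.61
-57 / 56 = -1.02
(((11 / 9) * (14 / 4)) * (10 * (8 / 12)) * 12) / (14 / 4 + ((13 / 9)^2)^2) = 43.58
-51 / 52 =-0.98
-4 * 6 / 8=-3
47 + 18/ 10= 244/ 5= 48.80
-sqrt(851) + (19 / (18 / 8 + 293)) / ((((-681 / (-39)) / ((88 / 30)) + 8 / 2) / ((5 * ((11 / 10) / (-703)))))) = -sqrt(851) - 12584 / 248767021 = -29.17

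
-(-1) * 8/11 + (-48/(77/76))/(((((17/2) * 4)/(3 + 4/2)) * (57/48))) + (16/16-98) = -133701/1309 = -102.14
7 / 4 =1.75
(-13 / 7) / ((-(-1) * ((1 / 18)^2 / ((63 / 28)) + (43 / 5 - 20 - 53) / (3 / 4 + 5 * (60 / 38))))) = 3459105 / 13873069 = 0.25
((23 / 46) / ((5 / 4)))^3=0.06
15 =15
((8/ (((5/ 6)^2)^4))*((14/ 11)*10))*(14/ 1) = 5267275776/ 859375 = 6129.19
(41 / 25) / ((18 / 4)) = 82 / 225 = 0.36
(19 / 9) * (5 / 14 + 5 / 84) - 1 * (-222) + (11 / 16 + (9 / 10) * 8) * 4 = 34348 / 135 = 254.43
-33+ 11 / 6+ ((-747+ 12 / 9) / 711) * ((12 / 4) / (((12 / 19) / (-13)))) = 286625 / 8532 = 33.59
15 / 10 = 3 / 2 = 1.50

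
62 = 62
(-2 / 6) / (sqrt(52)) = -sqrt(13) / 78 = -0.05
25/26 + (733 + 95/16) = 153899/208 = 739.90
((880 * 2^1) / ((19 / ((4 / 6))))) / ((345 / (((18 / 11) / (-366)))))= -64 / 79971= -0.00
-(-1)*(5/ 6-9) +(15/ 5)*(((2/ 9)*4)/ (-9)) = -8.46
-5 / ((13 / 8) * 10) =-4 / 13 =-0.31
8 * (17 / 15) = 136 / 15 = 9.07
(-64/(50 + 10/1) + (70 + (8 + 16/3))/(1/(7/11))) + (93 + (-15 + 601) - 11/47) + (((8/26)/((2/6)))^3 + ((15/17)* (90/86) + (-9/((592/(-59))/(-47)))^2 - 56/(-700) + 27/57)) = 2510.21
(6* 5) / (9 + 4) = 2.31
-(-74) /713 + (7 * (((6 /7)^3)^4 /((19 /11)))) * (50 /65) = 206866616821034 /348228990036473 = 0.59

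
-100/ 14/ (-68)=25/ 238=0.11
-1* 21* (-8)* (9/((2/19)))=14364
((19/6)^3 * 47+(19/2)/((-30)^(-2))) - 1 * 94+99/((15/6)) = 10787113/1080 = 9988.07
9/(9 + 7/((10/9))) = 10/17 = 0.59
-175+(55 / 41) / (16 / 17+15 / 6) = -837605 / 4797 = -174.61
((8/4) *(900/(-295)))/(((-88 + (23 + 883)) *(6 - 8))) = 90/24131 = 0.00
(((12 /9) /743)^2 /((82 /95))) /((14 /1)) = 380 /1425942567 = 0.00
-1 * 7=-7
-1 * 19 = -19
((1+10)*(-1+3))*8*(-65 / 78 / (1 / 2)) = -880 / 3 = -293.33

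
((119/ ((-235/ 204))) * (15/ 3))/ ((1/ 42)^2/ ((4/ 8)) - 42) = 1259496/ 102413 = 12.30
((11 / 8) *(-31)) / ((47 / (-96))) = 4092 / 47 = 87.06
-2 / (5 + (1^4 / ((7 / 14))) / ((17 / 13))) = -34 / 111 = -0.31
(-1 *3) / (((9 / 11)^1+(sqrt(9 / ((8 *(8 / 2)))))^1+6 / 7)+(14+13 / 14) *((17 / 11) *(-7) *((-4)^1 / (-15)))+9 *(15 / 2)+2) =-3599774640 / 33716271863+48024900 *sqrt(2) / 33716271863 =-0.10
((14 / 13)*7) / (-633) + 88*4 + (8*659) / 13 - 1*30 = 5986816 / 8229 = 727.53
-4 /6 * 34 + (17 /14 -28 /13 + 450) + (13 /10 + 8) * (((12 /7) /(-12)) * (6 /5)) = 424.80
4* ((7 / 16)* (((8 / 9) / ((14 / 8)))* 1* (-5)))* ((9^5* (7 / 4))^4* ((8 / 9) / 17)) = -1801886096740474447605 / 68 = -26498324952065800700.07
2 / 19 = 0.11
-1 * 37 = -37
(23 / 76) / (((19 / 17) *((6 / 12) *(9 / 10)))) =1955 / 3249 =0.60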